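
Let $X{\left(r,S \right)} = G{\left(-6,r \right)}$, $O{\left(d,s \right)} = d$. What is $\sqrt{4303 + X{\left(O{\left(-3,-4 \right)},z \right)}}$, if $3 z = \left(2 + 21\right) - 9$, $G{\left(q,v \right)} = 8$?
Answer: $3 \sqrt{479} \approx 65.658$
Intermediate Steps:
$z = \frac{14}{3}$ ($z = \frac{\left(2 + 21\right) - 9}{3} = \frac{23 - 9}{3} = \frac{1}{3} \cdot 14 = \frac{14}{3} \approx 4.6667$)
$X{\left(r,S \right)} = 8$
$\sqrt{4303 + X{\left(O{\left(-3,-4 \right)},z \right)}} = \sqrt{4303 + 8} = \sqrt{4311} = 3 \sqrt{479}$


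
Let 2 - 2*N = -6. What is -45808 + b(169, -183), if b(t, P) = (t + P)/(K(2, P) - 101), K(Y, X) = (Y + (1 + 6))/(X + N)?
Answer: -59183757/1292 ≈ -45808.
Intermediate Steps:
N = 4 (N = 1 - 1/2*(-6) = 1 + 3 = 4)
K(Y, X) = (7 + Y)/(4 + X) (K(Y, X) = (Y + (1 + 6))/(X + 4) = (Y + 7)/(4 + X) = (7 + Y)/(4 + X))
b(t, P) = (P + t)/(-101 + 9/(4 + P)) (b(t, P) = (t + P)/((7 + 2)/(4 + P) - 101) = (P + t)/(9/(4 + P) - 101) = (P + t)/(-101 + 9/(4 + P)))
-45808 + b(169, -183) = -45808 - (4 - 183)*(-183 + 169)/(395 + 101*(-183)) = -45808 - 1*(-179)*(-14)/(395 - 18483) = -45808 - 1*(-179)*(-14)/(-18088) = -45808 - 1*(-1/18088)*(-179)*(-14) = -45808 + 179/1292 = -59183757/1292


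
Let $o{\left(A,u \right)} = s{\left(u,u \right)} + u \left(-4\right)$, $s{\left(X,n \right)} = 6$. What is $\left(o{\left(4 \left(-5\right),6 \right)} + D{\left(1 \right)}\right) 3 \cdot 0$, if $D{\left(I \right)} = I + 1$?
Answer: $0$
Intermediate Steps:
$D{\left(I \right)} = 1 + I$
$o{\left(A,u \right)} = 6 - 4 u$ ($o{\left(A,u \right)} = 6 + u \left(-4\right) = 6 - 4 u$)
$\left(o{\left(4 \left(-5\right),6 \right)} + D{\left(1 \right)}\right) 3 \cdot 0 = \left(\left(6 - 24\right) + \left(1 + 1\right)\right) 3 \cdot 0 = \left(\left(6 - 24\right) + 2\right) 0 = \left(-18 + 2\right) 0 = \left(-16\right) 0 = 0$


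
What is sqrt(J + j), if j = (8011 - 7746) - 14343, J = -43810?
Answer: 12*I*sqrt(402) ≈ 240.6*I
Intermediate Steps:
j = -14078 (j = 265 - 14343 = -14078)
sqrt(J + j) = sqrt(-43810 - 14078) = sqrt(-57888) = 12*I*sqrt(402)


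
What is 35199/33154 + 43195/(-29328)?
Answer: -199885379/486170256 ≈ -0.41114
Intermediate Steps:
35199/33154 + 43195/(-29328) = 35199*(1/33154) + 43195*(-1/29328) = 35199/33154 - 43195/29328 = -199885379/486170256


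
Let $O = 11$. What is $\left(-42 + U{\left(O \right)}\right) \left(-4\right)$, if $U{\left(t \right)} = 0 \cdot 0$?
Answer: $168$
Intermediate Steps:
$U{\left(t \right)} = 0$
$\left(-42 + U{\left(O \right)}\right) \left(-4\right) = \left(-42 + 0\right) \left(-4\right) = \left(-42\right) \left(-4\right) = 168$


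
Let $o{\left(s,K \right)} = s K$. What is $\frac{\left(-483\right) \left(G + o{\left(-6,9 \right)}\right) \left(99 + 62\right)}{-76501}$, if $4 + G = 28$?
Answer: $- \frac{2332890}{76501} \approx -30.495$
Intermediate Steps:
$G = 24$ ($G = -4 + 28 = 24$)
$o{\left(s,K \right)} = K s$
$\frac{\left(-483\right) \left(G + o{\left(-6,9 \right)}\right) \left(99 + 62\right)}{-76501} = \frac{\left(-483\right) \left(24 + 9 \left(-6\right)\right) \left(99 + 62\right)}{-76501} = - 483 \left(24 - 54\right) 161 \left(- \frac{1}{76501}\right) = - 483 \left(\left(-30\right) 161\right) \left(- \frac{1}{76501}\right) = \left(-483\right) \left(-4830\right) \left(- \frac{1}{76501}\right) = 2332890 \left(- \frac{1}{76501}\right) = - \frac{2332890}{76501}$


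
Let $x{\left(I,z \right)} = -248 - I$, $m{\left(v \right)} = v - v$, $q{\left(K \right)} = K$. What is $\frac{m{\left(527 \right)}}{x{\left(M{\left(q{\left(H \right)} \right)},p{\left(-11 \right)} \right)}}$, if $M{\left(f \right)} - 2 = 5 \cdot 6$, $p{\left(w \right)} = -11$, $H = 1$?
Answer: $0$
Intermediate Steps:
$M{\left(f \right)} = 32$ ($M{\left(f \right)} = 2 + 5 \cdot 6 = 2 + 30 = 32$)
$m{\left(v \right)} = 0$
$\frac{m{\left(527 \right)}}{x{\left(M{\left(q{\left(H \right)} \right)},p{\left(-11 \right)} \right)}} = \frac{0}{-248 - 32} = \frac{0}{-280} = 0 \left(- \frac{1}{280}\right) = 0$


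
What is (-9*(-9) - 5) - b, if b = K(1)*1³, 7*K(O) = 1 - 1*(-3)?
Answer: 528/7 ≈ 75.429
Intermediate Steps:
K(O) = 4/7 (K(O) = (1 - 1*(-3))/7 = (1 + 3)/7 = (⅐)*4 = 4/7)
b = 4/7 (b = (4/7)*1³ = (4/7)*1 = 4/7 ≈ 0.57143)
(-9*(-9) - 5) - b = (-9*(-9) - 5) - 1*4/7 = (81 - 5) - 4/7 = 76 - 4/7 = 528/7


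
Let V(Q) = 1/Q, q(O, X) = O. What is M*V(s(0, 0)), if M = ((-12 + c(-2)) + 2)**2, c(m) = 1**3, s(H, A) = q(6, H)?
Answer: 27/2 ≈ 13.500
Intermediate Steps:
s(H, A) = 6
c(m) = 1
M = 81 (M = ((-12 + 1) + 2)**2 = (-11 + 2)**2 = (-9)**2 = 81)
M*V(s(0, 0)) = 81/6 = 81*(1/6) = 27/2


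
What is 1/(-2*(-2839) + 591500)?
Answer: 1/597178 ≈ 1.6745e-6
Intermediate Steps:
1/(-2*(-2839) + 591500) = 1/(5678 + 591500) = 1/597178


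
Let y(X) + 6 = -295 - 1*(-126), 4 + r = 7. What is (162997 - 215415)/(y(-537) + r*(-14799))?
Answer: 26209/22286 ≈ 1.1760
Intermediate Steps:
r = 3 (r = -4 + 7 = 3)
y(X) = -175 (y(X) = -6 + (-295 - 1*(-126)) = -6 + (-295 + 126) = -6 - 169 = -175)
(162997 - 215415)/(y(-537) + r*(-14799)) = (162997 - 215415)/(-175 + 3*(-14799)) = -52418/(-175 - 44397) = -52418/(-44572) = -52418*(-1/44572) = 26209/22286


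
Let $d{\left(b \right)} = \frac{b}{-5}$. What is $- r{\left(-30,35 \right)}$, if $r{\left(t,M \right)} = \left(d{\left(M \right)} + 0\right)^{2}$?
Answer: $-49$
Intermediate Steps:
$d{\left(b \right)} = - \frac{b}{5}$ ($d{\left(b \right)} = b \left(- \frac{1}{5}\right) = - \frac{b}{5}$)
$r{\left(t,M \right)} = \frac{M^{2}}{25}$ ($r{\left(t,M \right)} = \left(- \frac{M}{5} + 0\right)^{2} = \left(- \frac{M}{5}\right)^{2} = \frac{M^{2}}{25}$)
$- r{\left(-30,35 \right)} = - \frac{35^{2}}{25} = - \frac{1225}{25} = \left(-1\right) 49 = -49$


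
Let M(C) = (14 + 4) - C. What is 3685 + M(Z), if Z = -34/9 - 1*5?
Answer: 33406/9 ≈ 3711.8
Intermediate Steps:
Z = -79/9 (Z = -34*1/9 - 5 = -34/9 - 5 = -79/9 ≈ -8.7778)
M(C) = 18 - C
3685 + M(Z) = 3685 + (18 - 1*(-79/9)) = 3685 + (18 + 79/9) = 3685 + 241/9 = 33406/9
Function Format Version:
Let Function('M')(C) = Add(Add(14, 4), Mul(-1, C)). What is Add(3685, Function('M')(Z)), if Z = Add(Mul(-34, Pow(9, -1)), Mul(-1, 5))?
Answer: Rational(33406, 9) ≈ 3711.8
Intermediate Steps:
Z = Rational(-79, 9) (Z = Add(Mul(-34, Rational(1, 9)), -5) = Add(Rational(-34, 9), -5) = Rational(-79, 9) ≈ -8.7778)
Function('M')(C) = Add(18, Mul(-1, C))
Add(3685, Function('M')(Z)) = Add(3685, Add(18, Mul(-1, Rational(-79, 9)))) = Add(3685, Add(18, Rational(79, 9))) = Add(3685, Rational(241, 9)) = Rational(33406, 9)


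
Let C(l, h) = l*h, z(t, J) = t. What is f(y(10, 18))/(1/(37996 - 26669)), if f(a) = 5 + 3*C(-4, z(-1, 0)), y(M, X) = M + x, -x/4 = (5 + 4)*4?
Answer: 192559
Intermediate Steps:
x = -144 (x = -4*(5 + 4)*4 = -36*4 = -4*36 = -144)
C(l, h) = h*l
y(M, X) = -144 + M (y(M, X) = M - 144 = -144 + M)
f(a) = 17 (f(a) = 5 + 3*(-1*(-4)) = 5 + 3*4 = 5 + 12 = 17)
f(y(10, 18))/(1/(37996 - 26669)) = 17/(1/(37996 - 26669)) = 17/(1/11327) = 17*11327 = 192559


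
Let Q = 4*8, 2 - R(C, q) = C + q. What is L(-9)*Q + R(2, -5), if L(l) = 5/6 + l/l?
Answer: 191/3 ≈ 63.667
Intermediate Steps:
L(l) = 11/6 (L(l) = 5*(⅙) + 1 = ⅚ + 1 = 11/6)
R(C, q) = 2 - C - q (R(C, q) = 2 - (C + q) = 2 + (-C - q) = 2 - C - q)
Q = 32
L(-9)*Q + R(2, -5) = (11/6)*32 + (2 - 1*2 - 1*(-5)) = 176/3 + (2 - 2 + 5) = 176/3 + 5 = 191/3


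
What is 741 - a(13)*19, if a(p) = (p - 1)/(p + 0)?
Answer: 9405/13 ≈ 723.46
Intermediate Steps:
a(p) = (-1 + p)/p
741 - a(13)*19 = 741 - (-1 + 13)/13*19 = 741 - (1/13)*12*19 = 741 - 12*19/13 = 741 - 1*228/13 = 741 - 228/13 = 9405/13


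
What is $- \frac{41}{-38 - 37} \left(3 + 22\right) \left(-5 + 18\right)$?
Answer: $\frac{533}{3} \approx 177.67$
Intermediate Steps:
$- \frac{41}{-38 - 37} \left(3 + 22\right) \left(-5 + 18\right) = - \frac{41}{-75} \cdot 25 \cdot 13 = \left(-41\right) \left(- \frac{1}{75}\right) 325 = \frac{41}{75} \cdot 325 = \frac{533}{3}$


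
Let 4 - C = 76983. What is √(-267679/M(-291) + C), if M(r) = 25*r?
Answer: I*√162888572886/1455 ≈ 277.38*I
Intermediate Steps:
C = -76979 (C = 4 - 1*76983 = 4 - 76983 = -76979)
√(-267679/M(-291) + C) = √(-267679/(25*(-291)) - 76979) = √(-267679/(-7275) - 76979) = √(-267679*(-1/7275) - 76979) = √(267679/7275 - 76979) = √(-559754546/7275) = I*√162888572886/1455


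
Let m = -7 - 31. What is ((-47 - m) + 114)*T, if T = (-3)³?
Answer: -2835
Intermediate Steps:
m = -38
T = -27
((-47 - m) + 114)*T = ((-47 - 1*(-38)) + 114)*(-27) = ((-47 + 38) + 114)*(-27) = (-9 + 114)*(-27) = 105*(-27) = -2835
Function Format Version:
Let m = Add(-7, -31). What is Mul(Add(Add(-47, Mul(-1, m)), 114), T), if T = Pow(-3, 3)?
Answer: -2835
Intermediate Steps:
m = -38
T = -27
Mul(Add(Add(-47, Mul(-1, m)), 114), T) = Mul(Add(Add(-47, Mul(-1, -38)), 114), -27) = Mul(Add(Add(-47, 38), 114), -27) = Mul(Add(-9, 114), -27) = Mul(105, -27) = -2835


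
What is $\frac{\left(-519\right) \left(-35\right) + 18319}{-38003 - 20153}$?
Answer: $- \frac{1303}{2077} \approx -0.62735$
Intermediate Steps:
$\frac{\left(-519\right) \left(-35\right) + 18319}{-38003 - 20153} = \frac{18165 + 18319}{-58156} = 36484 \left(- \frac{1}{58156}\right) = - \frac{1303}{2077}$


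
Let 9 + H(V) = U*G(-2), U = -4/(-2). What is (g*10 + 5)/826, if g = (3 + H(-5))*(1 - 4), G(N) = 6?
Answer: -25/118 ≈ -0.21186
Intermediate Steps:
U = 2 (U = -4*(-1/2) = 2)
H(V) = 3 (H(V) = -9 + 2*6 = -9 + 12 = 3)
g = -18 (g = (3 + 3)*(1 - 4) = 6*(-3) = -18)
(g*10 + 5)/826 = (-18*10 + 5)/826 = (-180 + 5)*(1/826) = -175*1/826 = -25/118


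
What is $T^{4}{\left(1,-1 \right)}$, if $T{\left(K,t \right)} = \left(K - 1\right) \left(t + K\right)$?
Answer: $0$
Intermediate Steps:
$T{\left(K,t \right)} = \left(-1 + K\right) \left(K + t\right)$
$T^{4}{\left(1,-1 \right)} = \left(1^{2} - 1 - -1 + 1 \left(-1\right)\right)^{4} = \left(1 - 1 + 1 - 1\right)^{4} = 0^{4} = 0$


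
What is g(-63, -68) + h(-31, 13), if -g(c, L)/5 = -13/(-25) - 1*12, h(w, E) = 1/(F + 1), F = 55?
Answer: 16077/280 ≈ 57.418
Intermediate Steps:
h(w, E) = 1/56 (h(w, E) = 1/(55 + 1) = 1/56)
g(c, L) = 287/5 (g(c, L) = -5*(-13/(-25) - 1*12) = -5*(-13*(-1/25) - 12) = -5*(13/25 - 12) = -5*(-287/25) = 287/5)
g(-63, -68) + h(-31, 13) = 287/5 + 1/56 = 16077/280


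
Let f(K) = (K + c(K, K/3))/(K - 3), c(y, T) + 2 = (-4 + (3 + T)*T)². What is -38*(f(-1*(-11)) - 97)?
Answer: 537149/324 ≈ 1657.9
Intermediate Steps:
c(y, T) = -2 + (-4 + T*(3 + T))² (c(y, T) = -2 + (-4 + (3 + T)*T)² = -2 + (-4 + T*(3 + T))²)
f(K) = (-2 + K + (-4 + K + K²/9)²)/(-3 + K) (f(K) = (K + (-2 + (-4 + (K/3)² + 3*(K/3))²))/(K - 3) = (K + (-2 + (-4 + (K*(⅓))² + 3*(K*(⅓)))²))/(-3 + K) = (K + (-2 + (-4 + (K/3)² + 3*(K/3))²))/(-3 + K) = (K + (-2 + (-4 + K²/9 + K)²))/(-3 + K) = (K + (-2 + (-4 + K + K²/9)²))/(-3 + K) = (-2 + K + (-4 + K + K²/9)²)/(-3 + K))
-38*(f(-1*(-11)) - 97) = -38*((-2 - 1*(-11) + (-36 + (-1*(-11))² + 9*(-1*(-11)))²/81)/(-3 - 1*(-11)) - 97) = -38*((-2 + 11 + (-36 + 11² + 9*11)²/81)/(-3 + 11) - 97) = -38*((-2 + 11 + (-36 + 121 + 99)²/81)/8 - 97) = -38*((-2 + 11 + (1/81)*184²)/8 - 97) = -38*((-2 + 11 + (1/81)*33856)/8 - 97) = -38*((-2 + 11 + 33856/81)/8 - 97) = -38*((⅛)*(34585/81) - 97) = -38*(34585/648 - 97) = -38*(-28271/648) = 537149/324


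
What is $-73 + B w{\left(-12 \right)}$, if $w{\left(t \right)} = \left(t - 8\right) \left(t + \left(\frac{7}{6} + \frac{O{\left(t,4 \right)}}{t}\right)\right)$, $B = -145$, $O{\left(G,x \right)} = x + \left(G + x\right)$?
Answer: $-30523$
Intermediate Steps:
$O{\left(G,x \right)} = G + 2 x$
$w{\left(t \right)} = \left(-8 + t\right) \left(\frac{7}{6} + t + \frac{8 + t}{t}\right)$ ($w{\left(t \right)} = \left(t - 8\right) \left(t + \left(\frac{7}{6} + \frac{t + 2 \cdot 4}{t}\right)\right) = \left(-8 + t\right) \left(t + \left(7 \cdot \frac{1}{6} + \frac{t + 8}{t}\right)\right) = \left(-8 + t\right) \left(t + \left(\frac{7}{6} + \frac{8 + t}{t}\right)\right) = \left(-8 + t\right) \left(\frac{7}{6} + t + \frac{8 + t}{t}\right)$)
$-73 + B w{\left(-12 \right)} = -73 - 145 \left(- \frac{28}{3} + \left(-12\right)^{2} - \frac{64}{-12} - -70\right) = -73 - 145 \left(- \frac{28}{3} + 144 - - \frac{16}{3} + 70\right) = -73 - 145 \left(- \frac{28}{3} + 144 + \frac{16}{3} + 70\right) = -73 - 30450 = -30523$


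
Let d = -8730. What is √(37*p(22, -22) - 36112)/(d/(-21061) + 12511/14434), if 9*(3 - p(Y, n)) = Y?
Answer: 303994474*I*√324823/1168508973 ≈ 148.27*I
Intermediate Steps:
p(Y, n) = 3 - Y/9
√(37*p(22, -22) - 36112)/(d/(-21061) + 12511/14434) = √(37*(3 - ⅑*22) - 36112)/(-8730/(-21061) + 12511/14434) = √(37*(3 - 22/9) - 36112)/(-8730*(-1/21061) + 12511*(1/14434)) = √(37*(5/9) - 36112)/(8730/21061 + 12511/14434) = √(185/9 - 36112)/(389502991/303994474) = √(-324823/9)*(303994474/389502991) = (I*√324823/3)*(303994474/389502991) = 303994474*I*√324823/1168508973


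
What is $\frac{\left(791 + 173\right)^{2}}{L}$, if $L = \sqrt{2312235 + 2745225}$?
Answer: $\frac{464648 \sqrt{140485}}{421455} \approx 413.23$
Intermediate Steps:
$L = 6 \sqrt{140485}$ ($L = \sqrt{5057460} = 6 \sqrt{140485} \approx 2248.9$)
$\frac{\left(791 + 173\right)^{2}}{L} = \frac{\left(791 + 173\right)^{2}}{6 \sqrt{140485}} = 964^{2} \frac{\sqrt{140485}}{842910} = 929296 \frac{\sqrt{140485}}{842910} = \frac{464648 \sqrt{140485}}{421455}$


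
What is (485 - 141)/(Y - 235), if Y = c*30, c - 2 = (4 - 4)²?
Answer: -344/175 ≈ -1.9657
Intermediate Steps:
c = 2 (c = 2 + (4 - 4)² = 2 + 0² = 2 + 0 = 2)
Y = 60 (Y = 2*30 = 60)
(485 - 141)/(Y - 235) = (485 - 141)/(60 - 235) = 344/(-175) = 344*(-1/175) = -344/175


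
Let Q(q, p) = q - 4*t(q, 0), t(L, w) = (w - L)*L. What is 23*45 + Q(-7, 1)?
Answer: 1224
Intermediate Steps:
t(L, w) = L*(w - L)
Q(q, p) = q + 4*q² (Q(q, p) = q - 4*q*(0 - q) = q - 4*q*(-q) = q - (-4)*q² = q + 4*q²)
23*45 + Q(-7, 1) = 23*45 - 7*(1 + 4*(-7)) = 1035 - 7*(1 - 28) = 1035 - 7*(-27) = 1035 + 189 = 1224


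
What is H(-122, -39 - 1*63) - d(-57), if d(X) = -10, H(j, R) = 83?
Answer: 93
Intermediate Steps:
H(-122, -39 - 1*63) - d(-57) = 83 - 1*(-10) = 83 + 10 = 93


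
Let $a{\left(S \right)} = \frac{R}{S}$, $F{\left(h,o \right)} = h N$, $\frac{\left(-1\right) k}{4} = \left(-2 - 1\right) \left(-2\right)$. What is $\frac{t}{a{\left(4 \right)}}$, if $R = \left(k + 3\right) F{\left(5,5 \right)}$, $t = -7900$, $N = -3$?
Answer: $- \frac{6320}{63} \approx -100.32$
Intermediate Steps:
$k = -24$ ($k = - 4 \left(-2 - 1\right) \left(-2\right) = - 4 \left(\left(-3\right) \left(-2\right)\right) = \left(-4\right) 6 = -24$)
$F{\left(h,o \right)} = - 3 h$ ($F{\left(h,o \right)} = h \left(-3\right) = - 3 h$)
$R = 315$ ($R = \left(-24 + 3\right) \left(\left(-3\right) 5\right) = \left(-21\right) \left(-15\right) = 315$)
$a{\left(S \right)} = \frac{315}{S}$
$\frac{t}{a{\left(4 \right)}} = - \frac{7900}{315 \cdot \frac{1}{4}} = - \frac{7900}{\frac{315}{4}} = \left(-7900\right) \frac{4}{315} = - \frac{6320}{63}$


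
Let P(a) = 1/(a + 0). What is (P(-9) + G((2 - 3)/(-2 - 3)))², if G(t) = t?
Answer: 16/2025 ≈ 0.0079012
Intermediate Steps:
P(a) = 1/a
(P(-9) + G((2 - 3)/(-2 - 3)))² = (1/(-9) + (2 - 3)/(-2 - 3))² = (-⅑ - 1/(-5))² = (-⅑ - 1*(-⅕))² = (-⅑ + ⅕)² = (4/45)² = 16/2025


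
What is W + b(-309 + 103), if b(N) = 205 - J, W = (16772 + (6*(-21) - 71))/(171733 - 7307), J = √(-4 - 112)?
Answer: 33723905/164426 - 2*I*√29 ≈ 205.1 - 10.77*I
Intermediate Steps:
J = 2*I*√29 (J = √(-116) = 2*I*√29 ≈ 10.77*I)
W = 16575/164426 (W = (16772 + (-126 - 71))/164426 = (16772 - 197)*(1/164426) = 16575*(1/164426) = 16575/164426 ≈ 0.10081)
b(N) = 205 - 2*I*√29
W + b(-309 + 103) = 16575/164426 + (205 - 2*I*√29) = 33723905/164426 - 2*I*√29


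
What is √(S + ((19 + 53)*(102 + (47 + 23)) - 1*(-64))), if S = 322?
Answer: √12770 ≈ 113.00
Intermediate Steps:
√(S + ((19 + 53)*(102 + (47 + 23)) - 1*(-64))) = √(322 + ((19 + 53)*(102 + (47 + 23)) - 1*(-64))) = √(322 + (72*(102 + 70) + 64)) = √(322 + (72*172 + 64)) = √(322 + (12384 + 64)) = √(322 + 12448) = √12770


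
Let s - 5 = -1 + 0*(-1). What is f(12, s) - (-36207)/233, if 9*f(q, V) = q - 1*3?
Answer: 36440/233 ≈ 156.39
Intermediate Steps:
s = 4 (s = 5 + (-1 + 0*(-1)) = 5 + (-1 + 0) = 5 - 1 = 4)
f(q, V) = -⅓ + q/9 (f(q, V) = (q - 1*3)/9 = (q - 3)/9 = (-3 + q)/9 = -⅓ + q/9)
f(12, s) - (-36207)/233 = (-⅓ + (⅑)*12) - (-36207)/233 = (-⅓ + 4/3) - (-36207)/233 = 1 - 447*(-81/233) = 1 + 36207/233 = 36440/233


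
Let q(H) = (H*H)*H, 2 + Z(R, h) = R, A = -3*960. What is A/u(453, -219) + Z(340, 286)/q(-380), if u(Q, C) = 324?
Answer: -2194881521/246924000 ≈ -8.8889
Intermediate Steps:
A = -2880
Z(R, h) = -2 + R
q(H) = H**3 (q(H) = H**2*H = H**3)
A/u(453, -219) + Z(340, 286)/q(-380) = -2880/324 + (-2 + 340)/((-380)**3) = -2880*1/324 + 338/(-54872000) = -80/9 + 338*(-1/54872000) = -80/9 - 169/27436000 = -2194881521/246924000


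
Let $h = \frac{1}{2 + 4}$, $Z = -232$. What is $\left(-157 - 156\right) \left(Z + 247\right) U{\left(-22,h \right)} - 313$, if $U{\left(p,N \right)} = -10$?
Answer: $46637$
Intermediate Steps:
$h = \frac{1}{6} \approx 0.16667$
$\left(-157 - 156\right) \left(Z + 247\right) U{\left(-22,h \right)} - 313 = \left(-157 - 156\right) \left(-232 + 247\right) \left(-10\right) - 313 = \left(-313\right) 15 \left(-10\right) - 313 = \left(-4695\right) \left(-10\right) - 313 = 46950 - 313 = 46637$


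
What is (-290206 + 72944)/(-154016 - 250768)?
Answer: 108631/202392 ≈ 0.53674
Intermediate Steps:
(-290206 + 72944)/(-154016 - 250768) = -217262/(-404784) = -217262*(-1/404784) = 108631/202392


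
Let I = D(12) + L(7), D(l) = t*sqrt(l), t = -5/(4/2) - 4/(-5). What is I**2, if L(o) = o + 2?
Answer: 2892/25 - 306*sqrt(3)/5 ≈ 9.6785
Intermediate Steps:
L(o) = 2 + o
t = -17/10 (t = -5/(4*(1/2)) - 4*(-1/5) = -5/2 + 4/5 = -17/10 ≈ -1.7000)
D(l) = -17*sqrt(l)/10
I = 9 - 17*sqrt(3)/5 (I = -17*sqrt(3)/5 + (2 + 7) = -17*sqrt(3)/5 + 9 = 9 - 17*sqrt(3)/5 ≈ 3.1110)
I**2 = (9 - 17*sqrt(3)/5)**2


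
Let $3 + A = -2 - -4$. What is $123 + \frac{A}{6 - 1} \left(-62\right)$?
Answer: $\frac{677}{5} \approx 135.4$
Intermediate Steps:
$A = -1$ ($A = -3 - -2 = -3 + \left(-2 + 4\right) = -3 + 2 = -1$)
$123 + \frac{A}{6 - 1} \left(-62\right) = 123 + \frac{1}{6 - 1} \left(-1\right) \left(-62\right) = 123 + \frac{1}{5} \left(-1\right) \left(-62\right) = 123 - - \frac{62}{5} = 123 + \frac{62}{5} = \frac{677}{5}$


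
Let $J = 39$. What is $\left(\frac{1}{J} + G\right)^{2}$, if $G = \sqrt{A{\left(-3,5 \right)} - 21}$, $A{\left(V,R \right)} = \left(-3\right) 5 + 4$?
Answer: $- \frac{48671}{1521} + \frac{8 i \sqrt{2}}{39} \approx -31.999 + 0.29009 i$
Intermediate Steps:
$A{\left(V,R \right)} = -11$ ($A{\left(V,R \right)} = -15 + 4 = -11$)
$G = 4 i \sqrt{2}$ ($G = \sqrt{-11 - 21} = \sqrt{-32} = 4 i \sqrt{2} \approx 5.6569 i$)
$\left(\frac{1}{J} + G\right)^{2} = \left(\frac{1}{39} + 4 i \sqrt{2}\right)^{2}$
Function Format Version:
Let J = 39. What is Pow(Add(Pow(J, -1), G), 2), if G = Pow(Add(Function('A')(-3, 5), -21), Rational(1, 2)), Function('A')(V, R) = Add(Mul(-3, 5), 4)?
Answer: Add(Rational(-48671, 1521), Mul(Rational(8, 39), I, Pow(2, Rational(1, 2)))) ≈ Add(-31.999, Mul(0.29009, I))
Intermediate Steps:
Function('A')(V, R) = -11 (Function('A')(V, R) = Add(-15, 4) = -11)
G = Mul(4, I, Pow(2, Rational(1, 2))) (G = Pow(Add(-11, -21), Rational(1, 2)) = Pow(-32, Rational(1, 2)) = Mul(4, I, Pow(2, Rational(1, 2))) ≈ Mul(5.6569, I))
Pow(Add(Pow(J, -1), G), 2) = Pow(Add(Pow(39, -1), Mul(4, I, Pow(2, Rational(1, 2)))), 2) = Pow(Add(Rational(1, 39), Mul(4, I, Pow(2, Rational(1, 2)))), 2)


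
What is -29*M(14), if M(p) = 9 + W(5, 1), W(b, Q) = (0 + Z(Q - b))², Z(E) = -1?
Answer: -290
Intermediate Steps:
W(b, Q) = 1 (W(b, Q) = (0 - 1)² = (-1)² = 1)
M(p) = 10 (M(p) = 9 + 1 = 10)
-29*M(14) = -29*10 = -290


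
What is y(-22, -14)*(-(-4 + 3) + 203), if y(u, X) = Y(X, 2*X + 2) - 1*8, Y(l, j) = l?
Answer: -4488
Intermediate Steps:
y(u, X) = -8 + X (y(u, X) = X - 1*8 = X - 8 = -8 + X)
y(-22, -14)*(-(-4 + 3) + 203) = (-8 - 14)*(-(-4 + 3) + 203) = -22*(-1*(-1) + 203) = -22*(1 + 203) = -22*204 = -4488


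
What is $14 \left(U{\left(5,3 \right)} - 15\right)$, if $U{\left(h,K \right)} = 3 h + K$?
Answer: $42$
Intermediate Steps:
$U{\left(h,K \right)} = K + 3 h$
$14 \left(U{\left(5,3 \right)} - 15\right) = 14 \left(\left(3 + 3 \cdot 5\right) - 15\right) = 14 \left(\left(3 + 15\right) - 15\right) = 14 \left(18 - 15\right) = 14 \cdot 3 = 42$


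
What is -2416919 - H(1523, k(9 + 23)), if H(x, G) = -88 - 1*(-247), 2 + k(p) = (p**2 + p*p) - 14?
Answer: -2417078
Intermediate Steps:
k(p) = -16 + 2*p**2 (k(p) = -2 + ((p**2 + p*p) - 14) = -2 + ((p**2 + p**2) - 14) = -2 + (2*p**2 - 14) = -2 + (-14 + 2*p**2) = -16 + 2*p**2)
H(x, G) = 159 (H(x, G) = -88 + 247 = 159)
-2416919 - H(1523, k(9 + 23)) = -2416919 - 1*159 = -2416919 - 159 = -2417078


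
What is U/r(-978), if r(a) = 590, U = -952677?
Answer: -952677/590 ≈ -1614.7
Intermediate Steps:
U/r(-978) = -952677/590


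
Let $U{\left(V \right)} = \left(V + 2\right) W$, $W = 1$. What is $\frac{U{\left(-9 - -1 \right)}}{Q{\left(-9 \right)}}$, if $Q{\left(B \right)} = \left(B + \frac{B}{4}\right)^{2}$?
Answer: $- \frac{32}{675} \approx -0.047407$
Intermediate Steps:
$U{\left(V \right)} = 2 + V$ ($U{\left(V \right)} = \left(V + 2\right) 1 = \left(2 + V\right) 1 = 2 + V$)
$Q{\left(B \right)} = \frac{25 B^{2}}{16}$ ($Q{\left(B \right)} = \left(B + B \frac{1}{4}\right)^{2} = \left(B + \frac{B}{4}\right)^{2} = \left(\frac{5 B}{4}\right)^{2} = \frac{25 B^{2}}{16}$)
$\frac{U{\left(-9 - -1 \right)}}{Q{\left(-9 \right)}} = \frac{2 - 8}{\frac{25}{16} \left(-9\right)^{2}} = \frac{2 + \left(-9 + 1\right)}{\frac{25}{16} \cdot 81} = \frac{2 - 8}{\frac{2025}{16}} = \left(-6\right) \frac{16}{2025} = - \frac{32}{675}$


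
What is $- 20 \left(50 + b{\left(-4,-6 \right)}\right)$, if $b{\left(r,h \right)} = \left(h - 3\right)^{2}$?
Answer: $-2620$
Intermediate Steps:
$b{\left(r,h \right)} = \left(-3 + h\right)^{2}$
$- 20 \left(50 + b{\left(-4,-6 \right)}\right) = - 20 \left(50 + \left(-3 - 6\right)^{2}\right) = - 20 \left(50 + \left(-9\right)^{2}\right) = - 20 \left(50 + 81\right) = \left(-20\right) 131 = -2620$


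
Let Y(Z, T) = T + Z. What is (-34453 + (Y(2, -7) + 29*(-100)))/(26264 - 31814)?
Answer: 18679/2775 ≈ 6.7312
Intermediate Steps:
(-34453 + (Y(2, -7) + 29*(-100)))/(26264 - 31814) = (-34453 + ((-7 + 2) + 29*(-100)))/(26264 - 31814) = (-34453 + (-5 - 2900))/(-5550) = (-34453 - 2905)*(-1/5550) = -37358*(-1/5550) = 18679/2775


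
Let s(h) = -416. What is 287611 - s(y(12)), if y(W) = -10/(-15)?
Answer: 288027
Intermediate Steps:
y(W) = ⅔ (y(W) = -10*(-1/15) = ⅔)
287611 - s(y(12)) = 287611 - 1*(-416) = 287611 + 416 = 288027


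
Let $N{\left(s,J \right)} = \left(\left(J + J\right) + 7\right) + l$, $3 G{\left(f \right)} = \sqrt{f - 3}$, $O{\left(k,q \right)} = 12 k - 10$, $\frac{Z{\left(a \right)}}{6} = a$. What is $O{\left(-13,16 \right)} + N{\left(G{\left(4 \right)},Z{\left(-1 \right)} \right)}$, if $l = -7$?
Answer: $-178$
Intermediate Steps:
$Z{\left(a \right)} = 6 a$
$O{\left(k,q \right)} = -10 + 12 k$
$G{\left(f \right)} = \frac{\sqrt{-3 + f}}{3}$ ($G{\left(f \right)} = \frac{\sqrt{f - 3}}{3} = \frac{\sqrt{-3 + f}}{3}$)
$N{\left(s,J \right)} = 2 J$ ($N{\left(s,J \right)} = \left(\left(J + J\right) + 7\right) - 7 = \left(2 J + 7\right) - 7 = \left(7 + 2 J\right) - 7 = 2 J$)
$O{\left(-13,16 \right)} + N{\left(G{\left(4 \right)},Z{\left(-1 \right)} \right)} = \left(-10 + 12 \left(-13\right)\right) + 2 \cdot 6 \left(-1\right) = \left(-10 - 156\right) + 2 \left(-6\right) = -166 - 12 = -178$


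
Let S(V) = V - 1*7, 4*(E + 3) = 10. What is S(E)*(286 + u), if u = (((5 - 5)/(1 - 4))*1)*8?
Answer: -2145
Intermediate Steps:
E = -½ (E = -3 + (¼)*10 = -3 + 5/2 = -½ ≈ -0.50000)
u = 0 (u = ((0/(-3))*1)*8 = ((0*(-⅓))*1)*8 = (0*1)*8 = 0*8 = 0)
S(V) = -7 + V (S(V) = V - 7 = -7 + V)
S(E)*(286 + u) = (-7 - ½)*(286 + 0) = -15/2*286 = -2145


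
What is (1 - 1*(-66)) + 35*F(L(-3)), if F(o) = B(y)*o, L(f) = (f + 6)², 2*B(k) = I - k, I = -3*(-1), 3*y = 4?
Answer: 659/2 ≈ 329.50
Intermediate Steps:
y = 4/3 (y = (⅓)*4 = 4/3 ≈ 1.3333)
I = 3
B(k) = 3/2 - k/2 (B(k) = (3 - k)/2 = 3/2 - k/2)
L(f) = (6 + f)²
F(o) = 5*o/6 (F(o) = (3/2 - ½*4/3)*o = (3/2 - ⅔)*o = 5*o/6)
(1 - 1*(-66)) + 35*F(L(-3)) = (1 - 1*(-66)) + 35*(5*(6 - 3)²/6) = (1 + 66) + 35*((⅚)*3²) = 67 + 35*((⅚)*9) = 67 + 35*(15/2) = 67 + 525/2 = 659/2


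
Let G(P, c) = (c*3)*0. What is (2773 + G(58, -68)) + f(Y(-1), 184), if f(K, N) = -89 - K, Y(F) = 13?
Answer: 2671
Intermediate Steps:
G(P, c) = 0 (G(P, c) = (3*c)*0 = 0)
(2773 + G(58, -68)) + f(Y(-1), 184) = (2773 + 0) + (-89 - 1*13) = 2773 + (-89 - 13) = 2773 - 102 = 2671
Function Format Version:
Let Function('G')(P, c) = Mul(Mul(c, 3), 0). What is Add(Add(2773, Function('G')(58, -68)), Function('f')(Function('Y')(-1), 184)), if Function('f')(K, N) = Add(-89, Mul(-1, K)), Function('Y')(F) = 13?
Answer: 2671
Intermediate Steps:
Function('G')(P, c) = 0 (Function('G')(P, c) = Mul(Mul(3, c), 0) = 0)
Add(Add(2773, Function('G')(58, -68)), Function('f')(Function('Y')(-1), 184)) = Add(Add(2773, 0), Add(-89, Mul(-1, 13))) = Add(2773, Add(-89, -13)) = Add(2773, -102) = 2671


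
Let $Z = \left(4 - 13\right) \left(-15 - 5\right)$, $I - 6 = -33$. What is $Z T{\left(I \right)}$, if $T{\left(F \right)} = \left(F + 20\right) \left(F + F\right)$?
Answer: $68040$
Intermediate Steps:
$I = -27$ ($I = 6 - 33 = -27$)
$T{\left(F \right)} = 2 F \left(20 + F\right)$ ($T{\left(F \right)} = \left(20 + F\right) 2 F = 2 F \left(20 + F\right)$)
$Z = 180$ ($Z = \left(-9\right) \left(-20\right) = 180$)
$Z T{\left(I \right)} = 180 \cdot 2 \left(-27\right) \left(20 - 27\right) = 180 \cdot 2 \left(-27\right) \left(-7\right) = 180 \cdot 378 = 68040$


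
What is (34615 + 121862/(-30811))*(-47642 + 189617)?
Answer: 151402268203425/30811 ≈ 4.9139e+9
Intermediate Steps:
(34615 + 121862/(-30811))*(-47642 + 189617) = (34615 + 121862*(-1/30811))*141975 = (34615 - 121862/30811)*141975 = (1066400903/30811)*141975 = 151402268203425/30811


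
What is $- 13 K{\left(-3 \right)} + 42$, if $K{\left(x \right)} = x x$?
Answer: $-75$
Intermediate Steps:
$K{\left(x \right)} = x^{2}$
$- 13 K{\left(-3 \right)} + 42 = - 13 \left(-3\right)^{2} + 42 = \left(-13\right) 9 + 42 = -117 + 42 = -75$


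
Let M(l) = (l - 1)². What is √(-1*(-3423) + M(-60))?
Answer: 2*√1786 ≈ 84.522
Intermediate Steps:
M(l) = (-1 + l)²
√(-1*(-3423) + M(-60)) = √(-1*(-3423) + (-1 - 60)²) = √(3423 + (-61)²) = √(3423 + 3721) = √7144 = 2*√1786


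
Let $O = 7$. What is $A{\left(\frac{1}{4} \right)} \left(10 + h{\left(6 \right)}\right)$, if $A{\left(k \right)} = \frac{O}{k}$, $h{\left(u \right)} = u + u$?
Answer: $616$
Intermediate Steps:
$h{\left(u \right)} = 2 u$
$A{\left(k \right)} = \frac{7}{k}$
$A{\left(\frac{1}{4} \right)} \left(10 + h{\left(6 \right)}\right) = \frac{7}{\frac{1}{4}} \left(10 + 2 \cdot 6\right) = 7 \frac{1}{\frac{1}{4}} \left(10 + 12\right) = 7 \cdot 4 \cdot 22 = 28 \cdot 22 = 616$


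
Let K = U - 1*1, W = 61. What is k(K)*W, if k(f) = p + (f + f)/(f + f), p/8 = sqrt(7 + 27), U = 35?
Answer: 61 + 488*sqrt(34) ≈ 2906.5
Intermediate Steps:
K = 34 (K = 35 - 1*1 = 35 - 1 = 34)
p = 8*sqrt(34) (p = 8*sqrt(7 + 27) = 8*sqrt(34) ≈ 46.648)
k(f) = 1 + 8*sqrt(34) (k(f) = 8*sqrt(34) + (f + f)/(f + f) = 8*sqrt(34) + (2*f)/((2*f)) = 8*sqrt(34) + (2*f)*(1/(2*f)) = 8*sqrt(34) + 1 = 1 + 8*sqrt(34))
k(K)*W = (1 + 8*sqrt(34))*61 = 61 + 488*sqrt(34)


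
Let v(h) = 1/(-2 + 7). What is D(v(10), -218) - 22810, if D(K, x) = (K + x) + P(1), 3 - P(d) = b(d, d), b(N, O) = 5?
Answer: -115149/5 ≈ -23030.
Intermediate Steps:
P(d) = -2 (P(d) = 3 - 1*5 = 3 - 5 = -2)
v(h) = ⅕ (v(h) = 1/5 = ⅕)
D(K, x) = -2 + K + x (D(K, x) = (K + x) - 2 = -2 + K + x)
D(v(10), -218) - 22810 = (-2 + ⅕ - 218) - 22810 = -1099/5 - 22810 = -115149/5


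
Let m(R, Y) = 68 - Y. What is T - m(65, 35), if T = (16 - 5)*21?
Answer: 198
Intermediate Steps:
T = 231 (T = 11*21 = 231)
T - m(65, 35) = 231 - (68 - 1*35) = 231 - (68 - 35) = 231 - 1*33 = 231 - 33 = 198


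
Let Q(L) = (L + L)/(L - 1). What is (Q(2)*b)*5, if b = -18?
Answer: -360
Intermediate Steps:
Q(L) = 2*L/(-1 + L) (Q(L) = (2*L)/(-1 + L) = 2*L/(-1 + L))
(Q(2)*b)*5 = ((2*2/(-1 + 2))*(-18))*5 = ((2*2/1)*(-18))*5 = ((2*2*1)*(-18))*5 = (4*(-18))*5 = -72*5 = -360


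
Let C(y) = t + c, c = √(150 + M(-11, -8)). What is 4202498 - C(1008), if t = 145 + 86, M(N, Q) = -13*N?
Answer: 4202267 - √293 ≈ 4.2022e+6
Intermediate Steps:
t = 231
c = √293 (c = √(150 - 13*(-11)) = √(150 + 143) = √293 ≈ 17.117)
C(y) = 231 + √293
4202498 - C(1008) = 4202498 - (231 + √293) = 4202498 + (-231 - √293) = 4202267 - √293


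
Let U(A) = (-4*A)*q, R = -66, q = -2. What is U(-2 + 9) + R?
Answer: -10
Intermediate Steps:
U(A) = 8*A (U(A) = -4*A*(-2) = 8*A)
U(-2 + 9) + R = 8*(-2 + 9) - 66 = 8*7 - 66 = 56 - 66 = -10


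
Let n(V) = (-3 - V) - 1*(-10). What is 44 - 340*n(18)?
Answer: 3784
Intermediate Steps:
n(V) = 7 - V (n(V) = (-3 - V) + 10 = 7 - V)
44 - 340*n(18) = 44 - 340*(7 - 1*18) = 44 - 340*(7 - 18) = 44 - 340*(-11) = 44 + 3740 = 3784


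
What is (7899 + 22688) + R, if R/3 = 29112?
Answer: 117923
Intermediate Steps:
R = 87336 (R = 3*29112 = 87336)
(7899 + 22688) + R = (7899 + 22688) + 87336 = 30587 + 87336 = 117923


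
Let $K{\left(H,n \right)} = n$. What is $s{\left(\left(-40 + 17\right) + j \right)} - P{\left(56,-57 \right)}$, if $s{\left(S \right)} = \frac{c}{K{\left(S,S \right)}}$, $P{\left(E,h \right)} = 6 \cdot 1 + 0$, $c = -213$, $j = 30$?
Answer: $- \frac{255}{7} \approx -36.429$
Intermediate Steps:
$P{\left(E,h \right)} = 6$ ($P{\left(E,h \right)} = 6 + 0 = 6$)
$s{\left(S \right)} = - \frac{213}{S}$
$s{\left(\left(-40 + 17\right) + j \right)} - P{\left(56,-57 \right)} = - \frac{213}{\left(-40 + 17\right) + 30} - 6 = - \frac{213}{-23 + 30} - 6 = - \frac{213}{7} - 6 = - \frac{255}{7}$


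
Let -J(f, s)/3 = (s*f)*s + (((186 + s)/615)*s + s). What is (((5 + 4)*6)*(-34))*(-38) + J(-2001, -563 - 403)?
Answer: 229673982798/41 ≈ 5.6018e+9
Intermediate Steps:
J(f, s) = -3*s - 3*f*s**2 - 3*s*(62/205 + s/615) (J(f, s) = -3*((s*f)*s + (((186 + s)/615)*s + s)) = -3*((f*s)*s + (((186 + s)*(1/615))*s + s)) = -3*(f*s**2 + ((62/205 + s/615)*s + s)) = -3*(f*s**2 + (s*(62/205 + s/615) + s)) = -3*(f*s**2 + (s + s*(62/205 + s/615))) = -3*(s + f*s**2 + s*(62/205 + s/615)) = -3*s - 3*f*s**2 - 3*s*(62/205 + s/615))
(((5 + 4)*6)*(-34))*(-38) + J(-2001, -563 - 403) = (((5 + 4)*6)*(-34))*(-38) - (-563 - 403)*(801 + (-563 - 403) + 615*(-2001)*(-563 - 403))/205 = ((9*6)*(-34))*(-38) - 1/205*(-966)*(801 - 966 + 615*(-2001)*(-966)) = (54*(-34))*(-38) - 1/205*(-966)*(801 - 966 + 1188774090) = -1836*(-38) - 1/205*(-966)*1188773925 = 69768 + 229671122310/41 = 229673982798/41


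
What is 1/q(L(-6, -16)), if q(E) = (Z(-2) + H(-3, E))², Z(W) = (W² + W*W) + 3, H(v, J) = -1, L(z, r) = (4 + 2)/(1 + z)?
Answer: 1/100 ≈ 0.010000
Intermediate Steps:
L(z, r) = 6/(1 + z)
Z(W) = 3 + 2*W² (Z(W) = (W² + W²) + 3 = 2*W² + 3 = 3 + 2*W²)
q(E) = 100 (q(E) = ((3 + 2*(-2)²) - 1)² = ((3 + 2*4) - 1)² = ((3 + 8) - 1)² = (11 - 1)² = 10² = 100)
1/q(L(-6, -16)) = 1/100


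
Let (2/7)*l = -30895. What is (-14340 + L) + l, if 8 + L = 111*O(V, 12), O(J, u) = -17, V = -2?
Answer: -248735/2 ≈ -1.2437e+5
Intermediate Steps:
l = -216265/2 (l = (7/2)*(-30895) = -216265/2 ≈ -1.0813e+5)
L = -1895 (L = -8 + 111*(-17) = -8 - 1887 = -1895)
(-14340 + L) + l = (-14340 - 1895) - 216265/2 = -16235 - 216265/2 = -248735/2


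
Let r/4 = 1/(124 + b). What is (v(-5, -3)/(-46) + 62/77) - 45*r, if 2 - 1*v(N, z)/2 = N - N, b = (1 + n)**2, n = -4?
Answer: -21372/33649 ≈ -0.63515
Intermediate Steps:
b = 9 (b = (1 - 4)**2 = (-3)**2 = 9)
v(N, z) = 4 (v(N, z) = 4 - 2*(N - N) = 4 - 2*0 = 4 + 0 = 4)
r = 4/133 (r = 4/(124 + 9) = 4/133 ≈ 0.030075)
(v(-5, -3)/(-46) + 62/77) - 45*r = (4/(-46) + 62/77) - 45*4/133 = (4*(-1/46) + 62*(1/77)) - 180/133 = (-2/23 + 62/77) - 180/133 = 1272/1771 - 180/133 = -21372/33649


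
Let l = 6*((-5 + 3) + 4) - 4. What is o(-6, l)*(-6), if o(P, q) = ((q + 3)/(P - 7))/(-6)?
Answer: -11/13 ≈ -0.84615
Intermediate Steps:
l = 8 (l = 6*(-2 + 4) - 4 = 6*2 - 4 = 12 - 4 = 8)
o(P, q) = -(3 + q)/(6*(-7 + P)) (o(P, q) = ((3 + q)/(-7 + P))*(-⅙) = -(3 + q)/(6*(-7 + P)))
o(-6, l)*(-6) = ((-3 - 1*8)/(6*(-7 - 6)))*(-6) = ((⅙)*(-3 - 8)/(-13))*(-6) = ((⅙)*(-1/13)*(-11))*(-6) = (11/78)*(-6) = -11/13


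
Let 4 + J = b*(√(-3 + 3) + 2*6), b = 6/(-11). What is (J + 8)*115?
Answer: -3220/11 ≈ -292.73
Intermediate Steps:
b = -6/11 (b = 6*(-1/11) = -6/11 ≈ -0.54545)
J = -116/11 (J = -4 - 6*(√(-3 + 3) + 2*6)/11 = -4 - 6*(√0 + 12)/11 = -4 - 6*(0 + 12)/11 = -4 - 6/11*12 = -4 - 72/11 = -116/11 ≈ -10.545)
(J + 8)*115 = (-116/11 + 8)*115 = -28/11*115 = -3220/11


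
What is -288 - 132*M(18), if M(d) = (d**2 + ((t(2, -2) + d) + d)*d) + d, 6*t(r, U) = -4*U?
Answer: -134136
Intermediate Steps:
t(r, U) = -2*U/3 (t(r, U) = (-4*U)/6 = -2*U/3)
M(d) = d + d**2 + d*(4/3 + 2*d) (M(d) = (d**2 + ((-2/3*(-2) + d) + d)*d) + d = (d**2 + ((4/3 + d) + d)*d) + d = (d**2 + (4/3 + 2*d)*d) + d = (d**2 + d*(4/3 + 2*d)) + d = d + d**2 + d*(4/3 + 2*d))
-288 - 132*M(18) = -288 - 44*18*(7 + 9*18) = -288 - 44*18*(7 + 162) = -288 - 44*18*169 = -288 - 132*1014 = -288 - 133848 = -134136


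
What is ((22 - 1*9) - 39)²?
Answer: 676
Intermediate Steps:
((22 - 1*9) - 39)² = ((22 - 9) - 39)² = (13 - 39)² = (-26)² = 676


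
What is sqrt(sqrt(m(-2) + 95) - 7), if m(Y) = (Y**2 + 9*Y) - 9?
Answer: sqrt(-7 + 6*sqrt(2)) ≈ 1.2187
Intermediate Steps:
m(Y) = -9 + Y**2 + 9*Y
sqrt(sqrt(m(-2) + 95) - 7) = sqrt(sqrt((-9 + (-2)**2 + 9*(-2)) + 95) - 7) = sqrt(sqrt((-9 + 4 - 18) + 95) - 7) = sqrt(sqrt(-23 + 95) - 7) = sqrt(sqrt(72) - 7) = sqrt(6*sqrt(2) - 7) = sqrt(-7 + 6*sqrt(2))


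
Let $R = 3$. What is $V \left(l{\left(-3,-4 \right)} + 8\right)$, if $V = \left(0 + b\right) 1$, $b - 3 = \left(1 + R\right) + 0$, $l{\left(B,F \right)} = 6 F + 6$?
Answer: $-70$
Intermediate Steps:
$l{\left(B,F \right)} = 6 + 6 F$
$b = 7$ ($b = 3 + \left(\left(1 + 3\right) + 0\right) = 3 + \left(4 + 0\right) = 3 + 4 = 7$)
$V = 7$ ($V = \left(0 + 7\right) 1 = 7 \cdot 1 = 7$)
$V \left(l{\left(-3,-4 \right)} + 8\right) = 7 \left(\left(6 + 6 \left(-4\right)\right) + 8\right) = 7 \left(\left(6 - 24\right) + 8\right) = 7 \left(-18 + 8\right) = 7 \left(-10\right) = -70$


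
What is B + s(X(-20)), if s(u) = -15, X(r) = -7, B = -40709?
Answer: -40724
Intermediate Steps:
B + s(X(-20)) = -40709 - 15 = -40724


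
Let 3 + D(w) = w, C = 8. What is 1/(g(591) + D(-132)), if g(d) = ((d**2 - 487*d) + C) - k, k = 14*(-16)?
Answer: 1/61561 ≈ 1.6244e-5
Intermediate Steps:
k = -224
g(d) = 232 + d**2 - 487*d (g(d) = ((d**2 - 487*d) + 8) - 1*(-224) = (8 + d**2 - 487*d) + 224 = 232 + d**2 - 487*d)
D(w) = -3 + w
1/(g(591) + D(-132)) = 1/((232 + 591**2 - 487*591) + (-3 - 132)) = 1/((232 + 349281 - 287817) - 135) = 1/(61696 - 135) = 1/61561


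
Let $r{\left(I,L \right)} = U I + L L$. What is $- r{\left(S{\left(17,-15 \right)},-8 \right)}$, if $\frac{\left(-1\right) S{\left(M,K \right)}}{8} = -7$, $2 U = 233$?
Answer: $-6588$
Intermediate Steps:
$U = \frac{233}{2}$ ($U = \frac{1}{2} \cdot 233 = \frac{233}{2} \approx 116.5$)
$S{\left(M,K \right)} = 56$ ($S{\left(M,K \right)} = \left(-8\right) \left(-7\right) = 56$)
$r{\left(I,L \right)} = L^{2} + \frac{233 I}{2}$ ($r{\left(I,L \right)} = \frac{233 I}{2} + L L = \frac{233 I}{2} + L^{2} = L^{2} + \frac{233 I}{2}$)
$- r{\left(S{\left(17,-15 \right)},-8 \right)} = - (\left(-8\right)^{2} + \frac{233}{2} \cdot 56) = - (64 + 6524) = \left(-1\right) 6588 = -6588$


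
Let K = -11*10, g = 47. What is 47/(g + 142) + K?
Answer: -20743/189 ≈ -109.75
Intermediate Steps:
K = -110
47/(g + 142) + K = 47/(47 + 142) - 110 = 47/189 - 110 = -20743/189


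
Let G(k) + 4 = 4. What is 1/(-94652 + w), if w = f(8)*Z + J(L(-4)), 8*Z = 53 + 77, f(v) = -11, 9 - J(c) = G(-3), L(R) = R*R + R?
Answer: -4/379287 ≈ -1.0546e-5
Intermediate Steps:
G(k) = 0 (G(k) = -4 + 4 = 0)
L(R) = R + R**2 (L(R) = R**2 + R = R + R**2)
J(c) = 9 (J(c) = 9 - 1*0 = 9 + 0 = 9)
Z = 65/4 (Z = (53 + 77)/8 = (1/8)*130 = 65/4 ≈ 16.250)
w = -679/4 (w = -11*65/4 + 9 = -715/4 + 9 = -679/4 ≈ -169.75)
1/(-94652 + w) = 1/(-94652 - 679/4) = 1/(-379287/4) = -4/379287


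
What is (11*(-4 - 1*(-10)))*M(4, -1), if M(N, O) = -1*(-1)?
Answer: 66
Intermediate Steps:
M(N, O) = 1
(11*(-4 - 1*(-10)))*M(4, -1) = (11*(-4 - 1*(-10)))*1 = (11*(-4 + 10))*1 = (11*6)*1 = 66*1 = 66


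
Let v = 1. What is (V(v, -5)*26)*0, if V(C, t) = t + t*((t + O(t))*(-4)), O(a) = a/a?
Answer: 0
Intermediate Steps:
O(a) = 1
V(C, t) = t + t*(-4 - 4*t) (V(C, t) = t + t*((t + 1)*(-4)) = t + t*((1 + t)*(-4)) = t + t*(-4 - 4*t))
(V(v, -5)*26)*0 = (-1*(-5)*(3 + 4*(-5))*26)*0 = (-1*(-5)*(3 - 20)*26)*0 = (-1*(-5)*(-17)*26)*0 = -85*26*0 = -2210*0 = 0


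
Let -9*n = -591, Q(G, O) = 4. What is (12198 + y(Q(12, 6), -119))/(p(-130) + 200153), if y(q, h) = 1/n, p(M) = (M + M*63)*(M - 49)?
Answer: 2403009/332818301 ≈ 0.0072202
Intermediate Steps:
n = 197/3 (n = -⅑*(-591) = 197/3 ≈ 65.667)
p(M) = 64*M*(-49 + M) (p(M) = (M + 63*M)*(-49 + M) = (64*M)*(-49 + M) = 64*M*(-49 + M))
y(q, h) = 3/197 (y(q, h) = 1/(197/3) = 3/197)
(12198 + y(Q(12, 6), -119))/(p(-130) + 200153) = (12198 + 3/197)/(64*(-130)*(-49 - 130) + 200153) = 2403009/(197*(64*(-130)*(-179) + 200153)) = 2403009/(197*(1489280 + 200153)) = (2403009/197)/1689433 = (2403009/197)*(1/1689433) = 2403009/332818301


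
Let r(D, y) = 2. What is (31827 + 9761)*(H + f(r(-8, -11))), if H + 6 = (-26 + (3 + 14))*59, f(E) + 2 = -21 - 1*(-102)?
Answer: -19047304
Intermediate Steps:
f(E) = 79 (f(E) = -2 + (-21 - 1*(-102)) = -2 + (-21 + 102) = -2 + 81 = 79)
H = -537 (H = -6 + (-26 + (3 + 14))*59 = -6 + (-26 + 17)*59 = -6 - 9*59 = -6 - 531 = -537)
(31827 + 9761)*(H + f(r(-8, -11))) = (31827 + 9761)*(-537 + 79) = 41588*(-458) = -19047304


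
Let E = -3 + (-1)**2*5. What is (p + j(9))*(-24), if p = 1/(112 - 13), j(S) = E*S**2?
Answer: -128312/33 ≈ -3888.2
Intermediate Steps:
E = 2 (E = -3 + 1*5 = -3 + 5 = 2)
j(S) = 2*S**2
p = 1/99 ≈ 0.010101
(p + j(9))*(-24) = (1/99 + 2*9**2)*(-24) = (1/99 + 2*81)*(-24) = (1/99 + 162)*(-24) = (16039/99)*(-24) = -128312/33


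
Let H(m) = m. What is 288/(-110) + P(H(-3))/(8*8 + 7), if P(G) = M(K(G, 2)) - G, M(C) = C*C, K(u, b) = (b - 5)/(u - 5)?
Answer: -643281/249920 ≈ -2.5739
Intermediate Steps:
K(u, b) = (-5 + b)/(-5 + u)
M(C) = C²
P(G) = -G + 9/(-5 + G)² (P(G) = ((-5 + 2)/(-5 + G))² - G = (-3/(-5 + G))² - G = 9/(-5 + G)² - G = -G + 9/(-5 + G)²)
288/(-110) + P(H(-3))/(8*8 + 7) = 288/(-110) + (-1*(-3) + 9/(-5 - 3)²)/(8*8 + 7) = 288*(-1/110) + (3 + 9/(-8)²)/(64 + 7) = -144/55 + (3 + 9*(1/64))/71 = -144/55 + (3 + 9/64)*(1/71) = -144/55 + (201/64)*(1/71) = -144/55 + 201/4544 = -643281/249920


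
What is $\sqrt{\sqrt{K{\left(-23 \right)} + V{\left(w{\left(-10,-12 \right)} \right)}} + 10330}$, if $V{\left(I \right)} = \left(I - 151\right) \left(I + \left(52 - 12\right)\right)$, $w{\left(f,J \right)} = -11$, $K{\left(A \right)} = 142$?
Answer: $\sqrt{10330 + 2 i \sqrt{1139}} \approx 101.64 + 0.3321 i$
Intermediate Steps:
$V{\left(I \right)} = \left(-151 + I\right) \left(40 + I\right)$ ($V{\left(I \right)} = \left(-151 + I\right) \left(I + 40\right) = \left(-151 + I\right) \left(40 + I\right)$)
$\sqrt{\sqrt{K{\left(-23 \right)} + V{\left(w{\left(-10,-12 \right)} \right)}} + 10330} = \sqrt{\sqrt{142 - \left(4819 - 121\right)} + 10330} = \sqrt{\sqrt{142 + \left(-6040 + 121 + 1221\right)} + 10330} = \sqrt{\sqrt{142 - 4698} + 10330} = \sqrt{\sqrt{-4556} + 10330} = \sqrt{2 i \sqrt{1139} + 10330} = \sqrt{10330 + 2 i \sqrt{1139}}$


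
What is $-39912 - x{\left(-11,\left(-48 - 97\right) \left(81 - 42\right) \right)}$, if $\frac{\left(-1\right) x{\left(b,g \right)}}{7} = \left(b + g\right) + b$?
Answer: $-79651$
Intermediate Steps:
$x{\left(b,g \right)} = - 14 b - 7 g$ ($x{\left(b,g \right)} = - 7 \left(\left(b + g\right) + b\right) = - 7 \left(g + 2 b\right) = - 14 b - 7 g$)
$-39912 - x{\left(-11,\left(-48 - 97\right) \left(81 - 42\right) \right)} = -39912 - \left(\left(-14\right) \left(-11\right) - 7 \left(-48 - 97\right) \left(81 - 42\right)\right) = -39912 - \left(154 - 7 \left(\left(-145\right) 39\right)\right) = -39912 - \left(154 - -39585\right) = -39912 - \left(154 + 39585\right) = -39912 - 39739 = -79651$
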